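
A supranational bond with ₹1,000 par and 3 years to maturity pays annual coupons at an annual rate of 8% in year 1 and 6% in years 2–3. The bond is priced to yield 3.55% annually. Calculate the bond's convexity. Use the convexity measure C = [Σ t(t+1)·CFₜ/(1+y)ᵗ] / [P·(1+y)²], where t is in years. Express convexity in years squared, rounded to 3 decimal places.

With y = 0.0355:
  t   CF        PV=CF/(1+0.0355)^t    t·PV        t(t+1)·PV
  1        80.00        77.2574        77.2574         154.5147
  2        60.00        55.9566       111.9131         335.7394
  3     1,060.00       954.6750     2,864.0250      11,456.1002
  Σ                  1,087.8889     3,053.1955      11,946.3543
P = 1,087.8889.
Convexity = Σ t(t+1)·PV / [P·(1+y)²] = 11,946.3543 / (1,087.8889 × 1.072260) = 10.24119.

10.241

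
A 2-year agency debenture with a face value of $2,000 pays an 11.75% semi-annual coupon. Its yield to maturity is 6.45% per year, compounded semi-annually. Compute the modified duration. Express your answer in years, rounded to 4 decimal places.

1.7900 years

Periodic yield y = 0.03225. First find Macaulay duration:
  t   CF        PV=CF/(1+0.03225)^t    t·PV
  1       117.50       113.8290       113.8290
  2       117.50       110.2727       220.5454
  3       117.50       106.8275       320.4826
  4     2,117.50     1,865.0215     7,460.0862
  Σ                  2,195.9508     8,114.9432
P = 2,195.9508; Macaulay duration = 8,114.9432 / 2,195.9508 = 3.69541 half-year periods = 1.84771 years.
Modified duration = D_Mac / (1 + y) = 1.84771 / 1.03225 = 1.78998 years.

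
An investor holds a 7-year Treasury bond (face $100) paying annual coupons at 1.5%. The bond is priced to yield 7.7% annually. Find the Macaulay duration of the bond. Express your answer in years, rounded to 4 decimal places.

6.6141 years

Periodic yield y = 0.077. Discount each cash flow and weight by its year:
  t   CF        PV=CF/(1+0.077)^t    t·PV
  1         1.50         1.3928         1.3928
  2         1.50         1.2932         2.5864
  3         1.50         1.2007         3.6022
  4         1.50         1.1149         4.4595
  5         1.50         1.0352         5.1759
  6         1.50         0.9612         5.7670
  7       101.50        60.3888       422.7213
  Σ                     67.3866       445.7050
Price P = Σ PV = 67.3866.
Macaulay duration = Σ(t·PV) / P = 445.7050 / 67.3866 = 6.61414 years.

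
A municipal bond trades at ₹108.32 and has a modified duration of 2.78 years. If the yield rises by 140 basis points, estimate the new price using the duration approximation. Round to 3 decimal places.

₹104.104

Duration approximation: ΔP/P ≈ -D_mod · Δy = -2.78 × (+0.014) = -0.038920.
New price ≈ 108.32 × (1 - 0.038920) = 104.1041856.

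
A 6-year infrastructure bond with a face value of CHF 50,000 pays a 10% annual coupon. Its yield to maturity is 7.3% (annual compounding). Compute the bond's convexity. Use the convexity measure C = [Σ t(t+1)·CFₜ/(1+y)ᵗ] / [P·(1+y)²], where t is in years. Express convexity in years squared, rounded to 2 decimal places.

With y = 0.073:
  t   CF        PV=CF/(1+0.073)^t    t·PV        t(t+1)·PV
  1     5,000.00     4,659.8322     4,659.8322       9,319.6645
  2     5,000.00     4,342.8073     8,685.6146      26,056.8439
  3     5,000.00     4,047.3507    12,142.0521      48,568.2085
  4     5,000.00     3,771.9951    15,087.9803      75,439.9014
  5     5,000.00     3,515.3729    17,576.8643     105,461.1856
  6    55,000.00    36,038.3051   216,229.8306   1,513,608.8142
  Σ                 56,375.6633   274,382.1741   1,778,454.6181
P = 56,375.6633.
Convexity = Σ t(t+1)·PV / [P·(1+y)²] = 1,778,454.6181 / (56,375.6633 × 1.151329) = 27.40007.

27.40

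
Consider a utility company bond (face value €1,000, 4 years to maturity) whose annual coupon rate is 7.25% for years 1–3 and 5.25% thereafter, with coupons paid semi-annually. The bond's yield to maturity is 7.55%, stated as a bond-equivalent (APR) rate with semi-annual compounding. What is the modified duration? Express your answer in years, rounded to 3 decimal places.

3.408 years

Periodic yield y = 0.03775. First find Macaulay duration:
  t   CF        PV=CF/(1+0.03775)^t    t·PV
  1        36.25        34.9313        34.9313
  2        36.25        33.6607        67.3213
  3        36.25        32.4362        97.3086
  4        36.25        31.2563       125.0250
  5        36.25        30.1193       150.5963
  6        36.25        29.0236       174.1417
  7        26.25        20.2526       141.7680
  8     1,026.25       762.9766     6,103.8130
  Σ                    974.6565     6,894.9053
P = 974.6565; Macaulay duration = 6,894.9053 / 974.6565 = 7.07419 half-year periods = 3.53709 years.
Modified duration = D_Mac / (1 + y) = 3.53709 / 1.03775 = 3.40843 years.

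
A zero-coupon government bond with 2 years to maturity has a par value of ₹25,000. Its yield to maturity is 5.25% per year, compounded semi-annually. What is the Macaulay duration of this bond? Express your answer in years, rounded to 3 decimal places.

2.000 years

A zero-coupon bond has a single cash flow at maturity, so its Macaulay duration equals its maturity: 2 years.
(Equivalently: 4 semi-annual periods ÷ 2 = 2 years.)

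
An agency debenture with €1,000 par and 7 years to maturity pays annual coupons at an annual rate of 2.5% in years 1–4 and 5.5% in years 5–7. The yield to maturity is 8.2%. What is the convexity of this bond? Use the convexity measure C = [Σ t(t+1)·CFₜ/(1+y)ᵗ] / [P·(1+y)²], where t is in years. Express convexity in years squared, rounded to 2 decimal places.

41.91

With y = 0.082:
  t   CF        PV=CF/(1+0.082)^t    t·PV        t(t+1)·PV
  1        25.00        23.1054        23.1054          46.2107
  2        25.00        21.3543        42.7086         128.1258
  3        25.00        19.7360        59.2079         236.8315
  4        25.00        18.2403        72.9610         364.8052
  5        55.00        37.0874       185.4370       1,112.6220
  6        55.00        34.2767       205.6603       1,439.6218
  7     1,055.00       607.6614     4,253.6296      34,029.0372
  Σ                    761.4614     4,842.7098      37,357.2542
P = 761.4614.
Convexity = Σ t(t+1)·PV / [P·(1+y)²] = 37,357.2542 / (761.4614 × 1.170724) = 41.90565.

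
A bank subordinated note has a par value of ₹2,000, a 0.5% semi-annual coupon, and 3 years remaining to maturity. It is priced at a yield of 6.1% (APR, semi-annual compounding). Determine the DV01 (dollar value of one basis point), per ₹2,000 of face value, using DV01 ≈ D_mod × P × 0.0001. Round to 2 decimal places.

₹0.49

Periodic yield y = 0.0305.
  t   CF        PV=CF/(1+0.0305)^t    t·PV
  1         5.00         4.8520         4.8520
  2         5.00         4.7084         9.4168
  3         5.00         4.5691        13.7072
  4         5.00         4.4338        17.7353
  5         5.00         4.3026        21.5130
  6     2,005.00     1,674.2735    10,045.6409
  Σ                  1,697.1394    10,112.8651
P = 1,697.1394; D_Mac = 5.95877 half-year periods = 2.97939 yrs; D_mod = 2.89120 yrs.
DV01 ≈ 2.89120 × 1,697.1394 × 0.0001 = 0.490678.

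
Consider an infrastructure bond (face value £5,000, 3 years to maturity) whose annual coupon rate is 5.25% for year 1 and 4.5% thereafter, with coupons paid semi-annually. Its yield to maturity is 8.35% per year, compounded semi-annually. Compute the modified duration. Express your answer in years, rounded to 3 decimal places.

2.700 years

Periodic yield y = 0.04175. First find Macaulay duration:
  t   CF        PV=CF/(1+0.04175)^t    t·PV
  1       131.25       125.9899       125.9899
  2       131.25       120.9406       241.8813
  3       112.50        99.5089       298.5267
  4       112.50        95.5209       382.0837
  5       112.50        91.6927       458.4637
  6     5,112.50     3,999.9288    23,999.5731
  Σ                  4,533.5820    25,506.5185
P = 4,533.5820; Macaulay duration = 25,506.5185 / 4,533.5820 = 5.62613 half-year periods = 2.81306 years.
Modified duration = D_Mac / (1 + y) = 2.81306 / 1.04175 = 2.70033 years.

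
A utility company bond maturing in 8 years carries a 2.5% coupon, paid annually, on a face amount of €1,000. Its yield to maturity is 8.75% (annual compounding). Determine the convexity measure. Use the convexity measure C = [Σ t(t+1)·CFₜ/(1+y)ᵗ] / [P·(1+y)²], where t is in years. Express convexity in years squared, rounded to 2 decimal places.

With y = 0.0875:
  t   CF        PV=CF/(1+0.0875)^t    t·PV        t(t+1)·PV
  1        25.00        22.9885        22.9885          45.9770
  2        25.00        21.1389        42.2777         126.8331
  3        25.00        19.4380        58.3141         233.2563
  4        25.00        17.8740        71.4962         357.4810
  5        25.00        16.4359        82.1795         493.0772
  6        25.00        15.1135        90.6809         634.7661
  7        25.00        13.8975        97.2822         778.2573
  8     1,025.00       523.9499     4,191.5990      37,724.3909
  Σ                    650.8361     4,656.8181      40,394.0389
P = 650.8361.
Convexity = Σ t(t+1)·PV / [P·(1+y)²] = 40,394.0389 / (650.8361 × 1.182656) = 52.47918.

52.48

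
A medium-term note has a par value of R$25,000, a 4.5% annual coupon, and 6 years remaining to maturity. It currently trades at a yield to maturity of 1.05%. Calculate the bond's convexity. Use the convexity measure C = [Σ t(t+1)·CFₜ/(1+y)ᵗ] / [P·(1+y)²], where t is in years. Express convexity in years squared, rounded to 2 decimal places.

36.12

With y = 0.0105:
  t   CF        PV=CF/(1+0.0105)^t    t·PV        t(t+1)·PV
  1     1,125.00     1,113.3102     1,113.3102       2,226.6205
  2     1,125.00     1,101.7420     2,203.4839       6,610.4517
  3     1,125.00     1,090.2939     3,270.8816      13,083.5264
  4     1,125.00     1,078.9647     4,315.8589      21,579.2947
  5     1,125.00     1,067.7533     5,338.7666      32,032.5998
  6    26,125.00    24,537.9565   147,227.7389   1,030,594.1725
  Σ                 29,990.0206   163,470.0403   1,106,126.6656
P = 29,990.0206.
Convexity = Σ t(t+1)·PV / [P·(1+y)²] = 1,106,126.6656 / (29,990.0206 × 1.021110) = 36.12064.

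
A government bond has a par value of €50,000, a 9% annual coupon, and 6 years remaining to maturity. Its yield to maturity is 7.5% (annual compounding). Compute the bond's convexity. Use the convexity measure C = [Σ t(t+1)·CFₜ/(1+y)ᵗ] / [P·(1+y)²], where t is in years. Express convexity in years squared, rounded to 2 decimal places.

27.81

With y = 0.075:
  t   CF        PV=CF/(1+0.075)^t    t·PV        t(t+1)·PV
  1     4,500.00     4,186.0465     4,186.0465       8,372.0930
  2     4,500.00     3,893.9968     7,787.9935      23,363.9805
  3     4,500.00     3,622.3226    10,866.9677      43,467.8708
  4     4,500.00     3,369.6024    13,478.4095      67,392.0477
  5     4,500.00     3,134.5138    15,672.5692      94,035.4154
  6    54,500.00    35,313.9028   211,883.4165   1,483,183.9158
  Σ                 53,520.3848   263,875.4030   1,719,815.3231
P = 53,520.3848.
Convexity = Σ t(t+1)·PV / [P·(1+y)²] = 1,719,815.3231 / (53,520.3848 × 1.155625) = 27.80646.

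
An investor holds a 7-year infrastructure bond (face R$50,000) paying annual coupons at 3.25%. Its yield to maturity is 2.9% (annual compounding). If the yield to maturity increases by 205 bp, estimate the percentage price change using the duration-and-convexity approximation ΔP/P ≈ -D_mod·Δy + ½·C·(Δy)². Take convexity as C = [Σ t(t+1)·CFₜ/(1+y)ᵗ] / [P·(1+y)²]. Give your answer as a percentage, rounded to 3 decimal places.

With y = 0.029:
  t   CF        PV=CF/(1+0.029)^t    t·PV        t(t+1)·PV
  1     1,625.00     1,579.2031     1,579.2031       3,158.4062
  2     1,625.00     1,534.6969     3,069.3938       9,208.1814
  3     1,625.00     1,491.4450     4,474.3350      17,897.3399
  4     1,625.00     1,449.4120     5,797.6482      28,988.2409
  5     1,625.00     1,408.5637     7,042.8185      42,256.9109
  6     1,625.00     1,368.8666     8,213.1994      57,492.3958
  7    51,625.00    42,262.2331   295,835.6319   2,366,685.0550
  Σ                 51,094.4204   326,012.2299   2,525,686.5303
P = 51,094.4204; D_Mac = 6.38058 yrs; D_mod = 6.20076 yrs; C = 46.68477.
Duration effect: -6.20076 × (+0.0205) = -0.127116
Convexity effect: 0.5 × 46.68477 × (0.0205)² = +0.0098096
ΔP/P ≈ -0.127116 + 0.0098096 = -0.117306 = -11.7306%.

-11.731%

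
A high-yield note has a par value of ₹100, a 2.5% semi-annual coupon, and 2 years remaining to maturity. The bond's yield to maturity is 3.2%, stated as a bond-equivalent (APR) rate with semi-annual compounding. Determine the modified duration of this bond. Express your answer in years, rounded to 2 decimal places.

Periodic yield y = 0.016. First find Macaulay duration:
  t   CF        PV=CF/(1+0.016)^t    t·PV
  1         1.25         1.2303         1.2303
  2         1.25         1.2109         2.4219
  3         1.25         1.1919         3.5756
  4       101.25        95.0211       380.0845
  Σ                     98.6543       387.3123
P = 98.6543; Macaulay duration = 387.3123 / 98.6543 = 3.92596 half-year periods = 1.96298 years.
Modified duration = D_Mac / (1 + y) = 1.96298 / 1.016 = 1.93207 years.

1.93 years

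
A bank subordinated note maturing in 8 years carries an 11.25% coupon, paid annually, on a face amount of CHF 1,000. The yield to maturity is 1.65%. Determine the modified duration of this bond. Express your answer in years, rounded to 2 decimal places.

Periodic yield y = 0.0165. First find Macaulay duration:
  t   CF        PV=CF/(1+0.0165)^t    t·PV
  1       112.50       110.6739       110.6739
  2       112.50       108.8774       217.7548
  3       112.50       107.1101       321.3303
  4       112.50       105.3715       421.4858
  5       112.50       103.6611       518.3053
  6       112.50       101.9784       611.8704
  7       112.50       100.3231       702.2615
  8     1,112.50       975.9801     7,807.8407
  Σ                  1,713.9754    10,711.5227
P = 1,713.9754; Macaulay duration = 10,711.5227 / 1,713.9754 = 6.24952 years.
Modified duration = D_Mac / (1 + y) = 6.24952 / 1.0165 = 6.14808 years.

6.15 years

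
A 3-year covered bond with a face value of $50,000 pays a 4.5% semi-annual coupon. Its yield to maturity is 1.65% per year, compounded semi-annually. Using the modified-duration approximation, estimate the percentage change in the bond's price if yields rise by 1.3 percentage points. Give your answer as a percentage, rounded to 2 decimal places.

-3.67%

Periodic yield y = 0.00825. Modified duration first:
  t   CF        PV=CF/(1+0.00825)^t    t·PV
  1     1,125.00     1,115.7947     1,115.7947
  2     1,125.00     1,106.6647     2,213.3294
  3     1,125.00     1,097.6094     3,292.8283
  4     1,125.00     1,088.6282     4,354.5130
  5     1,125.00     1,079.7206     5,398.6028
  6    51,125.00    48,665.8078   291,994.8470
  Σ                 54,154.2255   308,369.9152
P = 54,154.2255; D_Mac = 5.69429 half-year periods = 2.84715 yrs; D_mod = 2.84715/(1+0.00825) = 2.82385 yrs.
ΔP/P ≈ -D_mod · Δy = -2.82385 × (+0.013) = -0.036710 = -3.6710%.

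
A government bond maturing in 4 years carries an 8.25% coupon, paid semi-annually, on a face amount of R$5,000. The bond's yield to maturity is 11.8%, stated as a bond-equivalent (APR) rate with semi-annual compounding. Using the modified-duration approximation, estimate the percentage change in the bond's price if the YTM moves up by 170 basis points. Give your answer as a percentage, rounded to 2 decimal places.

Periodic yield y = 0.059. Modified duration first:
  t   CF        PV=CF/(1+0.059)^t    t·PV
  1       206.25       194.7592       194.7592
  2       206.25       183.9086       367.8172
  3       206.25       173.6625       520.9875
  4       206.25       163.9873       655.9491
  5       206.25       154.8511       774.2553
  6       206.25       146.2238       877.3431
  7       206.25       138.0773       966.5410
  8     5,206.25     3,291.2232    26,329.7857
  Σ                  4,446.6930    30,687.4380
P = 4,446.6930; D_Mac = 6.90118 half-year periods = 3.45059 yrs; D_mod = 3.45059/(1+0.059) = 3.25835 yrs.
ΔP/P ≈ -D_mod · Δy = -3.25835 × (+0.017) = -0.055392 = -5.5392%.

-5.54%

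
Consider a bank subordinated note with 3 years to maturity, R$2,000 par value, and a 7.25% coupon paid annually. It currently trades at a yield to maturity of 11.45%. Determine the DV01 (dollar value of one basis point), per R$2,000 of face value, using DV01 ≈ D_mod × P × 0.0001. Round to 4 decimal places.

Periodic yield y = 0.1145.
  t   CF        PV=CF/(1+0.1145)^t    t·PV
  1       145.00       130.1032       130.1032
  2       145.00       116.7368       233.4736
  3     2,145.00     1,549.4839     4,648.4518
  Σ                  1,796.3239     5,012.0286
P = 1,796.3239; D_Mac = 2.79016 yrs; D_mod = 2.50351 yrs.
DV01 ≈ 2.50351 × 1,796.3239 × 0.0001 = 0.449711.

R$0.4497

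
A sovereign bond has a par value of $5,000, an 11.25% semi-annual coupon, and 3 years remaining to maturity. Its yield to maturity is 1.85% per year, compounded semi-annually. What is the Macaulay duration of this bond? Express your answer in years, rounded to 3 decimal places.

2.676 years

Periodic yield y = 0.00925. Discount each cash flow and weight by its period:
  t   CF        PV=CF/(1+0.00925)^t    t·PV
  1       281.25       278.6723       278.6723
  2       281.25       276.1182       552.2364
  3       281.25       273.5875       820.7625
  4       281.25       271.0800     1,084.3201
  5       281.25       268.5955     1,342.9775
  6     5,281.25     4,997.4008    29,984.4045
  Σ                  6,365.4542    34,063.3733
Price P = Σ PV = 6,365.4542.
Macaulay duration = Σ(t·PV) / P = 34,063.3733 / 6,365.4542 = 5.35129 half-year periods.
In years: 5.35129 / 2 = 2.67564 years.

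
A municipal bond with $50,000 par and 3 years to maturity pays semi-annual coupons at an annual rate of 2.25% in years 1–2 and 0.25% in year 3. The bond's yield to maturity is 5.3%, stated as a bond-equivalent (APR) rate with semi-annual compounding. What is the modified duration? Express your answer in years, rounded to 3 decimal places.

Periodic yield y = 0.0265. First find Macaulay duration:
  t   CF        PV=CF/(1+0.0265)^t    t·PV
  1       562.50       547.9786       547.9786
  2       562.50       533.8320     1,067.6640
  3       562.50       520.0507     1,560.1520
  4       562.50       506.6251     2,026.5004
  5        62.50        54.8385       274.1923
  6    50,062.50    42,791.6282   256,749.7690
  Σ                 44,954.9530   262,226.2564
P = 44,954.9530; Macaulay duration = 262,226.2564 / 44,954.9530 = 5.83309 half-year periods = 2.91654 years.
Modified duration = D_Mac / (1 + y) = 2.91654 / 1.0265 = 2.84125 years.

2.841 years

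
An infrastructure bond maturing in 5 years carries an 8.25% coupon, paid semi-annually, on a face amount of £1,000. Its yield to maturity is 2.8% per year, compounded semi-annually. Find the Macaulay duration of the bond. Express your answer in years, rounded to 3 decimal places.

Periodic yield y = 0.014. Discount each cash flow and weight by its period:
  t   CF        PV=CF/(1+0.014)^t    t·PV
  1        41.25        40.6805        40.6805
  2        41.25        40.1188        80.2376
  3        41.25        39.5649       118.6947
  4        41.25        39.0186       156.0746
  5        41.25        38.4799       192.3996
  6        41.25        37.9486       227.6918
  7        41.25        37.4247       261.9729
  8        41.25        36.9080       295.2639
  9        41.25        36.3984       327.5856
  10    1,041.25       906.0986     9,060.9861
  Σ                  1,252.6411    10,761.5873
Price P = Σ PV = 1,252.6411.
Macaulay duration = Σ(t·PV) / P = 10,761.5873 / 1,252.6411 = 8.59112 half-year periods.
In years: 8.59112 / 2 = 4.29556 years.

4.296 years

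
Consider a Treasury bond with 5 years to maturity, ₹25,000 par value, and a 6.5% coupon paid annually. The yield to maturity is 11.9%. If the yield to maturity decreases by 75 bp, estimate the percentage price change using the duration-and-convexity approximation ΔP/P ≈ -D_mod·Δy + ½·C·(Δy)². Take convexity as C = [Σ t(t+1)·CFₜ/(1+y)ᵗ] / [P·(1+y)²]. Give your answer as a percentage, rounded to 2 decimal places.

+2.97%

With y = 0.119:
  t   CF        PV=CF/(1+0.119)^t    t·PV        t(t+1)·PV
  1     1,625.00     1,452.1895     1,452.1895       2,904.3789
  2     1,625.00     1,297.7564     2,595.5129       7,786.5386
  3     1,625.00     1,159.7466     3,479.2398      13,916.9591
  4     1,625.00     1,036.4134     4,145.6536      20,728.2680
  5    26,625.00    15,175.3663    75,876.8317     455,260.9901
  Σ                 20,121.4722    87,549.4274     500,597.1347
P = 20,121.4722; D_Mac = 4.35104 yrs; D_mod = 3.88833 yrs; C = 19.86865.
Duration effect: -3.88833 × (-0.0075) = +0.029162
Convexity effect: 0.5 × 19.86865 × (-0.0075)² = +0.0005588
ΔP/P ≈ +0.029162 + 0.0005588 = +0.029721 = +2.9721%.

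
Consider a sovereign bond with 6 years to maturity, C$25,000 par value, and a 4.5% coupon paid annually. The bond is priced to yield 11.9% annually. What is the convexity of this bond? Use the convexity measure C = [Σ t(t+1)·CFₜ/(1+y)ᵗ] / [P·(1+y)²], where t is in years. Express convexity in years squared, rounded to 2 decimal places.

28.02

With y = 0.119:
  t   CF        PV=CF/(1+0.119)^t    t·PV        t(t+1)·PV
  1     1,125.00     1,005.3619     1,005.3619       2,010.7239
  2     1,125.00       898.4468     1,796.8935       5,390.6806
  3     1,125.00       802.9015     2,408.7045       9,634.8179
  4     1,125.00       717.5170     2,870.0679      14,350.3394
  5     1,125.00       641.2127     3,206.0633      19,236.3799
  6    26,125.00    13,306.8659    79,841.1953     558,888.3674
  Σ                 17,372.3057    91,128.2864     609,511.3089
P = 17,372.3057.
Convexity = Σ t(t+1)·PV / [P·(1+y)²] = 609,511.3089 / (17,372.3057 × 1.252161) = 28.01974.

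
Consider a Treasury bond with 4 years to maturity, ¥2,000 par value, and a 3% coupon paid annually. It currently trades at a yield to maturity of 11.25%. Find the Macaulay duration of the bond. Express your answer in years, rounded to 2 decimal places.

Periodic yield y = 0.1125. Discount each cash flow and weight by its year:
  t   CF        PV=CF/(1+0.1125)^t    t·PV
  1        60.00        53.9326        53.9326
  2        60.00        48.4787        96.9575
  3        60.00        43.5764       130.7292
  4     2,060.00     1,344.8292     5,379.3169
  Σ                  1,490.8169     5,660.9361
Price P = Σ PV = 1,490.8169.
Macaulay duration = Σ(t·PV) / P = 5,660.9361 / 1,490.8169 = 3.79720 years.

3.80 years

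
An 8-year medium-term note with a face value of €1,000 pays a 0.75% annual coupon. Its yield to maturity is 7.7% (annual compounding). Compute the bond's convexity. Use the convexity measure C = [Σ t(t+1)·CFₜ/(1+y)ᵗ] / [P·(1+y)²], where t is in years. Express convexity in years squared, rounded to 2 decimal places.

59.18

With y = 0.077:
  t   CF        PV=CF/(1+0.077)^t    t·PV        t(t+1)·PV
  1         7.50         6.9638         6.9638          13.9276
  2         7.50         6.4659        12.9318          38.7955
  3         7.50         6.0036        18.0109          72.0436
  4         7.50         5.5744        22.2976         111.4881
  5         7.50         5.1759        25.8793         155.2759
  6         7.50         4.8058        28.8349         201.8442
  7         7.50         4.4622        31.2356         249.8845
  8     1,007.50       556.5695     4,452.5563      40,073.0063
  Σ                    596.0212     4,598.7102      40,916.2657
P = 596.0212.
Convexity = Σ t(t+1)·PV / [P·(1+y)²] = 40,916.2657 / (596.0212 × 1.159929) = 59.18381.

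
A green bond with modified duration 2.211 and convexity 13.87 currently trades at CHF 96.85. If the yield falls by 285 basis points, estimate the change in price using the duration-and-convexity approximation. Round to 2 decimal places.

Duration effect: -D_mod·Δy = -2.211 × (-0.0285) = +0.0630135
Convexity effect: ½·C·(Δy)² = 0.5 × 13.87 × (-0.0285)² = +0.00563295375
ΔP/P ≈ +0.0630135 + 0.00563295375 = +0.06864645375
ΔP ≈ 96.85 × (+0.06864645375) = +6.6484090456875.

+CHF 6.65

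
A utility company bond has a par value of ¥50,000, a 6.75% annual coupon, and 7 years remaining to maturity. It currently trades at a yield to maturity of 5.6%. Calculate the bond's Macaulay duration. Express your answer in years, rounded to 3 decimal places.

Periodic yield y = 0.056. Discount each cash flow and weight by its year:
  t   CF        PV=CF/(1+0.056)^t    t·PV
  1     3,375.00     3,196.0227     3,196.0227
  2     3,375.00     3,026.5367     6,053.0733
  3     3,375.00     2,866.0385     8,598.1155
  4     3,375.00     2,714.0516    10,856.2065
  5     3,375.00     2,570.1246    12,850.6232
  6     3,375.00     2,433.8302    14,602.9809
  7    53,375.00    36,449.4065   255,145.8452
  Σ                 53,256.0108   311,302.8675
Price P = Σ PV = 53,256.0108.
Macaulay duration = Σ(t·PV) / P = 311,302.8675 / 53,256.0108 = 5.84540 years.

5.845 years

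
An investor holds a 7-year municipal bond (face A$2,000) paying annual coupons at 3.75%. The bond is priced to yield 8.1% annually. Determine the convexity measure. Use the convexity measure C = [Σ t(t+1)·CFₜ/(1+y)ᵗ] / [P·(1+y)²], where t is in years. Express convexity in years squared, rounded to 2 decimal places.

With y = 0.081:
  t   CF        PV=CF/(1+0.081)^t    t·PV        t(t+1)·PV
  1        75.00        69.3802        69.3802         138.7604
  2        75.00        64.1815       128.3630         385.0890
  3        75.00        59.3723       178.1170         712.4681
  4        75.00        54.9235       219.6941       1,098.4707
  5        75.00        50.8081       254.0404       1,524.2424
  6        75.00        47.0010       282.0060       1,974.0420
  7     2,075.00     1,202.9241     8,420.4690      67,363.7523
  Σ                  1,548.5908     9,552.0698      73,196.8250
P = 1,548.5908.
Convexity = Σ t(t+1)·PV / [P·(1+y)²] = 73,196.8250 / (1,548.5908 × 1.168561) = 40.44866.

40.45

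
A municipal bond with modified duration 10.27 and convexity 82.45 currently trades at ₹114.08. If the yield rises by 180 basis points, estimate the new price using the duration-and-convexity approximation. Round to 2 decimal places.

Duration effect: -D_mod·Δy = -10.27 × (+0.018) = -0.184860
Convexity effect: ½·C·(Δy)² = 0.5 × 82.45 × (0.018)² = +0.0133569
ΔP/P ≈ -0.184860 + 0.0133569 = -0.1715031
New price ≈ 114.08 × (1 - 0.1715031) = 94.514926352.

₹94.51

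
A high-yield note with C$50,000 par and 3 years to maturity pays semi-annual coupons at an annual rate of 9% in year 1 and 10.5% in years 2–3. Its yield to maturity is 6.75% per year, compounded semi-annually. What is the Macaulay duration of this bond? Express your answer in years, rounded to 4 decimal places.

Periodic yield y = 0.03375. Discount each cash flow and weight by its period:
  t   CF        PV=CF/(1+0.03375)^t    t·PV
  1     2,250.00     2,176.5417     2,176.5417
  2     2,250.00     2,105.4817     4,210.9634
  3     2,625.00     2,376.1986     7,128.5959
  4     2,625.00     2,298.6202     9,194.4808
  5     2,625.00     2,223.5746    11,117.8728
  6    52,625.00    43,122.0078   258,732.0466
  Σ                 54,302.4246   292,560.5011
Price P = Σ PV = 54,302.4246.
Macaulay duration = Σ(t·PV) / P = 292,560.5011 / 54,302.4246 = 5.38761 half-year periods.
In years: 5.38761 / 2 = 2.69381 years.

2.6938 years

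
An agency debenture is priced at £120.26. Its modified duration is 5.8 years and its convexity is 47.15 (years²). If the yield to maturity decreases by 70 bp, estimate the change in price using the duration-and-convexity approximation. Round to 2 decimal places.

Duration effect: -D_mod·Δy = -5.8 × (-0.007) = +0.040600
Convexity effect: ½·C·(Δy)² = 0.5 × 47.15 × (-0.007)² = +0.001155175
ΔP/P ≈ +0.040600 + 0.001155175 = +0.041755175
ΔP ≈ 120.26 × (+0.041755175) = +5.0214773455.

+£5.02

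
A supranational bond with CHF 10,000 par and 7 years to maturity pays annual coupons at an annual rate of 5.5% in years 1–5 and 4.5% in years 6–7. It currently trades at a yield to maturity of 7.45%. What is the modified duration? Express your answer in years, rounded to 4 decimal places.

Periodic yield y = 0.0745. First find Macaulay duration:
  t   CF        PV=CF/(1+0.0745)^t    t·PV
  1       550.00       511.8660       511.8660
  2       550.00       476.3760       952.7519
  3       550.00       443.3466     1,330.0399
  4       550.00       412.6074     1,650.4296
  5       550.00       383.9994     1,919.9972
  6       450.00       292.3977     1,754.3864
  7    10,450.00     6,319.3346    44,235.3422
  Σ                  8,839.9278    52,354.8133
P = 8,839.9278; Macaulay duration = 52,354.8133 / 8,839.9278 = 5.92254 years.
Modified duration = D_Mac / (1 + y) = 5.92254 / 1.0745 = 5.51190 years.

5.5119 years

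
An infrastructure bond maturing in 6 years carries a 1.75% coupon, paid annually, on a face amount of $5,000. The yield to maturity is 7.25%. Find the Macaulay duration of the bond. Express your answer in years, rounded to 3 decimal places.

Periodic yield y = 0.0725. Discount each cash flow and weight by its year:
  t   CF        PV=CF/(1+0.0725)^t    t·PV
  1        87.50        81.5851        81.5851
  2        87.50        76.0700       152.1400
  3        87.50        70.9277       212.7832
  4        87.50        66.1331       264.5324
  5        87.50        61.6626       308.3128
  6     5,087.50     3,342.8787    20,057.2722
  Σ                  3,699.2572    21,076.6257
Price P = Σ PV = 3,699.2572.
Macaulay duration = Σ(t·PV) / P = 21,076.6257 / 3,699.2572 = 5.69753 years.

5.698 years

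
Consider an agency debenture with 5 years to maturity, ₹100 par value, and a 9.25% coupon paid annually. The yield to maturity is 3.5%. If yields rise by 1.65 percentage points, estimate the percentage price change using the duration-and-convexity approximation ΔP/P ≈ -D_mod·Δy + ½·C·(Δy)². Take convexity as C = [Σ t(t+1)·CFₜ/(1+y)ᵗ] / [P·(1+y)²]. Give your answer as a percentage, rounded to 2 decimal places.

-6.57%

With y = 0.035:
  t   CF        PV=CF/(1+0.035)^t    t·PV        t(t+1)·PV
  1         9.25         8.9372         8.9372          17.8744
  2         9.25         8.6350        17.2699          51.8098
  3         9.25         8.3430        25.0289         100.1156
  4         9.25         8.0608        32.2434         161.2168
  5       109.25        91.9856       459.9278       2,759.5671
  Σ                    125.9616       543.4073       3,090.5837
P = 125.9616; D_Mac = 4.31407 yrs; D_mod = 4.16819 yrs; C = 22.90455.
Duration effect: -4.16819 × (+0.0165) = -0.068775
Convexity effect: 0.5 × 22.90455 × (0.0165)² = +0.0031179
ΔP/P ≈ -0.068775 + 0.0031179 = -0.065657 = -6.5657%.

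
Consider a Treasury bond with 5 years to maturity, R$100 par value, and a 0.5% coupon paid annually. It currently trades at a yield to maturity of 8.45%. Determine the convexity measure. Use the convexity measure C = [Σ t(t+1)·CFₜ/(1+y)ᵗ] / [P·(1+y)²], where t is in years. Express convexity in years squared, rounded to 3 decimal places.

With y = 0.0845:
  t   CF        PV=CF/(1+0.0845)^t    t·PV        t(t+1)·PV
  1         0.50         0.4610         0.4610           0.9221
  2         0.50         0.4251         0.8502           2.5507
  3         0.50         0.3920         1.1760           4.7039
  4         0.50         0.3615         1.4458           7.2291
  5       100.50        66.9913       334.9564       2,009.7384
  Σ                     68.6309       338.8895       2,025.1442
P = 68.6309.
Convexity = Σ t(t+1)·PV / [P·(1+y)²] = 2,025.1442 / (68.6309 × 1.176140) = 25.08865.

25.089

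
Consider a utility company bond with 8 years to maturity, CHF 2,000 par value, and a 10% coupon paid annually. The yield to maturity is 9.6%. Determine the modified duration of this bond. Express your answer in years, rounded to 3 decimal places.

5.377 years

Periodic yield y = 0.096. First find Macaulay duration:
  t   CF        PV=CF/(1+0.096)^t    t·PV
  1       200.00       182.4818       182.4818
  2       200.00       166.4979       332.9959
  3       200.00       151.9142       455.7426
  4       200.00       138.6078       554.4313
  5       200.00       126.4670       632.3350
  6       200.00       115.3896       692.3376
  7       200.00       105.2825       736.9774
  8     2,200.00     1,056.6673     8,453.3380
  Σ                  2,043.3081    12,040.6396
P = 2,043.3081; Macaulay duration = 12,040.6396 / 2,043.3081 = 5.89272 years.
Modified duration = D_Mac / (1 + y) = 5.89272 / 1.096 = 5.37657 years.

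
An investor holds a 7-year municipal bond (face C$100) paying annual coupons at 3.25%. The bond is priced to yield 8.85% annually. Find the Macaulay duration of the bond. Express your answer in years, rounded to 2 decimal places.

Periodic yield y = 0.0885. Discount each cash flow and weight by its year:
  t   CF        PV=CF/(1+0.0885)^t    t·PV
  1         3.25         2.9858         2.9858
  2         3.25         2.7430         5.4860
  3         3.25         2.5200         7.5600
  4         3.25         2.3151         9.2604
  5         3.25         2.1269        10.6344
  6         3.25         1.9539        11.7237
  7       103.25        57.0284       399.1987
  Σ                     71.6730       446.8488
Price P = Σ PV = 71.6730.
Macaulay duration = Σ(t·PV) / P = 446.8488 / 71.6730 = 6.23454 years.

6.23 years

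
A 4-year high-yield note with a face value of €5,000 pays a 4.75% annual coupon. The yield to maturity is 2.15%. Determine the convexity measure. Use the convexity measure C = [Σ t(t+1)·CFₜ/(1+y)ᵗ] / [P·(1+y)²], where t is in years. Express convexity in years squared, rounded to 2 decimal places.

With y = 0.0215:
  t   CF        PV=CF/(1+0.0215)^t    t·PV        t(t+1)·PV
  1       237.50       232.5012       232.5012         465.0024
  2       237.50       227.6077       455.2153       1,365.6460
  3       237.50       222.8171       668.4513       2,673.8051
  4     5,237.50     4,810.2822    19,241.1287      96,205.6433
  Σ                  5,493.2081    20,597.2965     100,710.0968
P = 5,493.2081.
Convexity = Σ t(t+1)·PV / [P·(1+y)²] = 100,710.0968 / (5,493.2081 × 1.043462) = 17.56994.

17.57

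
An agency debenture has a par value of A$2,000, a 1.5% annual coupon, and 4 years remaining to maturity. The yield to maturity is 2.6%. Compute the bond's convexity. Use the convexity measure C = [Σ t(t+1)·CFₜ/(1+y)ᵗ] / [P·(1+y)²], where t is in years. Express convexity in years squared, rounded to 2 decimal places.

With y = 0.026:
  t   CF        PV=CF/(1+0.026)^t    t·PV        t(t+1)·PV
  1        30.00        29.2398        29.2398          58.4795
  2        30.00        28.4988        56.9976         170.9928
  3        30.00        27.7766        83.3298         333.3193
  4     2,030.00     1,831.9204     7,327.6815      36,638.4077
  Σ                  1,917.4356     7,497.2487      37,201.1992
P = 1,917.4356.
Convexity = Σ t(t+1)·PV / [P·(1+y)²] = 37,201.1992 / (1,917.4356 × 1.052676) = 18.43068.

18.43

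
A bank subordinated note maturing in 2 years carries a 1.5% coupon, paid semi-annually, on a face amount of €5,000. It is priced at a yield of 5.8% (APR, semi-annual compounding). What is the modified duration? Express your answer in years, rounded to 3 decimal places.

1.921 years

Periodic yield y = 0.029. First find Macaulay duration:
  t   CF        PV=CF/(1+0.029)^t    t·PV
  1        37.50        36.4431        36.4431
  2        37.50        35.4161        70.8322
  3        37.50        34.4180       103.2539
  4     5,037.50     4,493.1773    17,972.7094
  Σ                  4,599.4545    18,183.2386
P = 4,599.4545; Macaulay duration = 18,183.2386 / 4,599.4545 = 3.95335 half-year periods = 1.97667 years.
Modified duration = D_Mac / (1 + y) = 1.97667 / 1.029 = 1.92097 years.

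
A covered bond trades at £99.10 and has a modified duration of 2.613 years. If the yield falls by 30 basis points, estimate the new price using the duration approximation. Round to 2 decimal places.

£99.88

Duration approximation: ΔP/P ≈ -D_mod · Δy = -2.613 × (-0.003) = +0.007839.
New price ≈ 99.10 × (1 + 0.007839) = 99.8768449.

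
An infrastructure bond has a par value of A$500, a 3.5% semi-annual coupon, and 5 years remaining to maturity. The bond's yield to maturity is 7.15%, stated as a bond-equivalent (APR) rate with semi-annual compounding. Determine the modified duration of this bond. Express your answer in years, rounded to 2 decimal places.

4.43 years

Periodic yield y = 0.03575. First find Macaulay duration:
  t   CF        PV=CF/(1+0.03575)^t    t·PV
  1         8.75         8.4480         8.4480
  2         8.75         8.1564        16.3128
  3         8.75         7.8749        23.6246
  4         8.75         7.6031        30.4122
  5         8.75         7.3406        36.7032
  6         8.75         7.0873        42.5236
  7         8.75         6.8426        47.8985
  8         8.75         6.6065        52.8516
  9         8.75         6.3784        57.4058
  10      508.75       358.0593     3,580.5934
  Σ                    424.3970     3,896.7736
P = 424.3970; Macaulay duration = 3,896.7736 / 424.3970 = 9.18191 half-year periods = 4.59095 years.
Modified duration = D_Mac / (1 + y) = 4.59095 / 1.03575 = 4.43249 years.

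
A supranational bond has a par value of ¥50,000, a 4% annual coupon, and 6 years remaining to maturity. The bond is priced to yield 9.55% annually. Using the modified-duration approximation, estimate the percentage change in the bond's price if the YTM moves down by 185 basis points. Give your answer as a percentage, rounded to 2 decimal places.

Periodic yield y = 0.0955. Modified duration first:
  t   CF        PV=CF/(1+0.0955)^t    t·PV
  1     2,000.00     1,825.6504     1,825.6504
  2     2,000.00     1,666.4997     3,332.9993
  3     2,000.00     1,521.2229     4,563.6687
  4     2,000.00     1,388.6106     5,554.4423
  5     2,000.00     1,267.5587     6,337.7936
  6    52,000.00    30,083.5478   180,501.2869
  Σ                 37,753.0901   202,115.8412
P = 37,753.0901; D_Mac = 5.35362 yrs; D_mod = 5.35362/(1+0.0955) = 4.88692 yrs.
ΔP/P ≈ -D_mod · Δy = -4.88692 × (-0.0185) = +0.090408 = +9.0408%.

+9.04%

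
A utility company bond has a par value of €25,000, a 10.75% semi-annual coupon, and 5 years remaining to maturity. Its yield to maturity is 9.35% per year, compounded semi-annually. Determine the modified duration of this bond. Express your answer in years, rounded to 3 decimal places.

3.846 years

Periodic yield y = 0.04675. First find Macaulay duration:
  t   CF        PV=CF/(1+0.04675)^t    t·PV
  1     1,343.75     1,283.7354     1,283.7354
  2     1,343.75     1,226.4011     2,452.8022
  3     1,343.75     1,171.6275     3,514.8826
  4     1,343.75     1,119.3002     4,477.2010
  5     1,343.75     1,069.3100     5,346.5500
  6     1,343.75     1,021.5524     6,129.3146
  7     1,343.75       975.9278     6,831.4946
  8     1,343.75       932.3409     7,458.7269
  9     1,343.75       890.7006     8,016.3055
  10   26,343.75    16,681.9917   166,819.9170
  Σ                 26,372.8877   212,330.9298
P = 26,372.8877; Macaulay duration = 212,330.9298 / 26,372.8877 = 8.05111 half-year periods = 4.02555 years.
Modified duration = D_Mac / (1 + y) = 4.02555 / 1.04675 = 3.84576 years.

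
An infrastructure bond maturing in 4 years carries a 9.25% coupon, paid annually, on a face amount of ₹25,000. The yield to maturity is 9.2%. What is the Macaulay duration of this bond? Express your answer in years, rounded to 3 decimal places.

3.520 years

Periodic yield y = 0.092. Discount each cash flow and weight by its year:
  t   CF        PV=CF/(1+0.092)^t    t·PV
  1     2,312.50     2,117.6740     2,117.6740
  2     2,312.50     1,939.2619     3,878.5238
  3     2,312.50     1,775.8809     5,327.6426
  4    27,312.50    19,207.5026    76,830.0104
  Σ                 25,040.3194    88,153.8508
Price P = Σ PV = 25,040.3194.
Macaulay duration = Σ(t·PV) / P = 88,153.8508 / 25,040.3194 = 3.52048 years.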